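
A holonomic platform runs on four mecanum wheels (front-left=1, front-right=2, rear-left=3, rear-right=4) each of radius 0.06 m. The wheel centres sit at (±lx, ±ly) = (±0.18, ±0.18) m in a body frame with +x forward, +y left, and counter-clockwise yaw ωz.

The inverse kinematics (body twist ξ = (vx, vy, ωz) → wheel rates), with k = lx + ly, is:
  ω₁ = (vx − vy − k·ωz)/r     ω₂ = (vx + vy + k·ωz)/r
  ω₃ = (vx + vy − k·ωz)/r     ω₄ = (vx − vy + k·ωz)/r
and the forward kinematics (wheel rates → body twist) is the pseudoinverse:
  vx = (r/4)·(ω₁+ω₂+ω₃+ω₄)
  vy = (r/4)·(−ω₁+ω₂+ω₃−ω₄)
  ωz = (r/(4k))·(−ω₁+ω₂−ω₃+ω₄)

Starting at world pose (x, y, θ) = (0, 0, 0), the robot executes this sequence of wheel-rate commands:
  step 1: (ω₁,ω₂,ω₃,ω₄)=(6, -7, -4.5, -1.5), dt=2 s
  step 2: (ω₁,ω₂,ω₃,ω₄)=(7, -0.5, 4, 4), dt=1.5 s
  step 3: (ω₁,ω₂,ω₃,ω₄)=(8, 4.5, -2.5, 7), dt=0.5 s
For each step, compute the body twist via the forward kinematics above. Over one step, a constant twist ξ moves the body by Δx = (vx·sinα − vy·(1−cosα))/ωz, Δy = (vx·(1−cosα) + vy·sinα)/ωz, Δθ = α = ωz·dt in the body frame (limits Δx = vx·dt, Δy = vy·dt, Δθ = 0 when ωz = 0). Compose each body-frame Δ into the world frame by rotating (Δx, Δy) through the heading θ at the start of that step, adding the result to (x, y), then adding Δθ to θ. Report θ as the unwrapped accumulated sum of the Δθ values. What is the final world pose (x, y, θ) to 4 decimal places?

step 1: ξ=(vx,vy,ωz)=(-0.1050, -0.2400, -0.4167), dt=2.0 → body Δ=(-0.3752, -0.3438, -0.8333) → world pose (-0.3752, -0.3438, -0.8333)
step 2: ξ=(vx,vy,ωz)=(0.2175, -0.1125, -0.3125), dt=1.5 → body Δ=(0.2756, -0.2377, -0.4687) → world pose (-0.3658, -0.7076, -1.3021)
step 3: ξ=(vx,vy,ωz)=(0.2550, -0.1950, 0.2500), dt=0.5 → body Δ=(0.1333, -0.0893, 0.1250) → world pose (-0.4166, -0.8598, -1.1771)

(-0.4166, -0.8598, -1.1771)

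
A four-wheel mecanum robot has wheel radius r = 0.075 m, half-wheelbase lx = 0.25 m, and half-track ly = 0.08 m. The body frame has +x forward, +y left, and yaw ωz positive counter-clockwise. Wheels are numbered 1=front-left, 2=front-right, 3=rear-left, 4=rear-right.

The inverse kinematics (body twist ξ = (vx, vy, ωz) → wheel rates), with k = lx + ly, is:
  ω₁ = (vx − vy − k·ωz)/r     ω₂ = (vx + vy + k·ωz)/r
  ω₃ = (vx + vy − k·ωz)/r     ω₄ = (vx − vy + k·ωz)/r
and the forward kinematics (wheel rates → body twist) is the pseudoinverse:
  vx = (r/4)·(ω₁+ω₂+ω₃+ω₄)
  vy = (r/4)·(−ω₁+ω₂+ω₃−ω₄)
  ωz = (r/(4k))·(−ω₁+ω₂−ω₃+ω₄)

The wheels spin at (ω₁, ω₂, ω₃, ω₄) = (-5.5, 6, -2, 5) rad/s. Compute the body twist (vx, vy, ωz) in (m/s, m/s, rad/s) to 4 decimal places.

(0.0656, 0.0844, 1.0511)

k = lx + ly = 0.25 + 0.08 = 0.3300
ω₁+ω₂+ω₃+ω₄ = 3.5000  →  vx = (0.075/4)·3.5000 = 0.0656
−ω₁+ω₂+ω₃−ω₄ = 4.5000  →  vy = (0.075/4)·4.5000 = 0.0844
−ω₁+ω₂−ω₃+ω₄ = 18.5000  →  ωz = (0.075/1.3200)·18.5000 = 1.0511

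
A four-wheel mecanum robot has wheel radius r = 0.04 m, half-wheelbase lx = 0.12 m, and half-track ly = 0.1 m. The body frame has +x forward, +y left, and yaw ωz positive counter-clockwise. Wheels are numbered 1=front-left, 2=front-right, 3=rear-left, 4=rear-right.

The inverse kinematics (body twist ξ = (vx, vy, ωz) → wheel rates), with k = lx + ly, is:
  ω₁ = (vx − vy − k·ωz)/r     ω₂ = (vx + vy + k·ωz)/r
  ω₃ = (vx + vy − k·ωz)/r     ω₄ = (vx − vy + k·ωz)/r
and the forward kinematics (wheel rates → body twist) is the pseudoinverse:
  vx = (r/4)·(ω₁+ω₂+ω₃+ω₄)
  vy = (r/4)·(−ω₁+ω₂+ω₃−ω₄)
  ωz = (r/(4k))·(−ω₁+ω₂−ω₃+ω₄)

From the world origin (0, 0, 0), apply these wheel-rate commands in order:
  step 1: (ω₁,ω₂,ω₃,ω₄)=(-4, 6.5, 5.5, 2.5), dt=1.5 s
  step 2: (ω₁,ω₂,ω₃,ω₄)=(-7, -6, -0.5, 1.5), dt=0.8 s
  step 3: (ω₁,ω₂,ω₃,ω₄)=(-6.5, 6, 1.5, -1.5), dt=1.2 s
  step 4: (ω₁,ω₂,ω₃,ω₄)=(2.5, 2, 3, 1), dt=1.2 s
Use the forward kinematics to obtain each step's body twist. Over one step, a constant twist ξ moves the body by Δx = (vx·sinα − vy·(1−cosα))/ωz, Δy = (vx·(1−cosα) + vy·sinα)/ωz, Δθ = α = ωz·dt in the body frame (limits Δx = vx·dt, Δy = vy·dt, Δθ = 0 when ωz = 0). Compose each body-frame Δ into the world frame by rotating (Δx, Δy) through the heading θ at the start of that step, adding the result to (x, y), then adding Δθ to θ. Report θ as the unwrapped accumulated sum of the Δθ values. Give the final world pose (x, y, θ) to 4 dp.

step 1: ξ=(vx,vy,ωz)=(0.1050, 0.1350, 0.3409), dt=1.5 → body Δ=(0.1001, 0.2332, 0.5114) → world pose (0.1001, 0.2332, 0.5114)
step 2: ξ=(vx,vy,ωz)=(-0.1200, -0.0100, 0.1364), dt=0.8 → body Δ=(-0.0954, -0.0132, 0.1091) → world pose (0.0234, 0.1750, 0.6205)
step 3: ξ=(vx,vy,ωz)=(-0.0050, 0.1550, 0.4318), dt=1.2 → body Δ=(-0.0529, 0.1763, 0.5182) → world pose (-0.1221, 0.2877, 1.1386)
step 4: ξ=(vx,vy,ωz)=(0.0850, 0.0150, -0.1136), dt=1.2 → body Δ=(0.1029, 0.0110, -0.1364) → world pose (-0.0890, 0.3857, 1.0023)

(-0.0890, 0.3857, 1.0023)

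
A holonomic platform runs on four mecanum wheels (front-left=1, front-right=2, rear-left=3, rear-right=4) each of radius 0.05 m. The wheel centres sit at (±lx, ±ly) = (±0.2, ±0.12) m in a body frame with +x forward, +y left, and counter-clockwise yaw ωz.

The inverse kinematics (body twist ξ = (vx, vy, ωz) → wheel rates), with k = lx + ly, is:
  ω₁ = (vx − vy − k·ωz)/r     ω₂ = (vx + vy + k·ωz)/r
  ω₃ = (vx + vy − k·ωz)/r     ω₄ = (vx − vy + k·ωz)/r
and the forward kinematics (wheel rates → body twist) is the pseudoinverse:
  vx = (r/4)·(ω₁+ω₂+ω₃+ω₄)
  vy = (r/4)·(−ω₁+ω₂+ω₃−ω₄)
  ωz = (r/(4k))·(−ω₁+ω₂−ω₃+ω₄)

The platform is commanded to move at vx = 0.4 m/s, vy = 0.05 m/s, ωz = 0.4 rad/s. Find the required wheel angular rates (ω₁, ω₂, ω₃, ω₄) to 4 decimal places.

(4.4400, 11.5600, 6.4400, 9.5600)

k = lx + ly = 0.2 + 0.12 = 0.3200;  k·ωz = 0.3200·0.4 = 0.1280
ω₁ (FL) = (vx − vy − k·ωz)/r = 0.2220/0.05 = 4.4400
ω₂ (FR) = (vx + vy + k·ωz)/r = 0.5780/0.05 = 11.5600
ω₃ (RL) = (vx + vy − k·ωz)/r = 0.3220/0.05 = 6.4400
ω₄ (RR) = (vx − vy + k·ωz)/r = 0.4780/0.05 = 9.5600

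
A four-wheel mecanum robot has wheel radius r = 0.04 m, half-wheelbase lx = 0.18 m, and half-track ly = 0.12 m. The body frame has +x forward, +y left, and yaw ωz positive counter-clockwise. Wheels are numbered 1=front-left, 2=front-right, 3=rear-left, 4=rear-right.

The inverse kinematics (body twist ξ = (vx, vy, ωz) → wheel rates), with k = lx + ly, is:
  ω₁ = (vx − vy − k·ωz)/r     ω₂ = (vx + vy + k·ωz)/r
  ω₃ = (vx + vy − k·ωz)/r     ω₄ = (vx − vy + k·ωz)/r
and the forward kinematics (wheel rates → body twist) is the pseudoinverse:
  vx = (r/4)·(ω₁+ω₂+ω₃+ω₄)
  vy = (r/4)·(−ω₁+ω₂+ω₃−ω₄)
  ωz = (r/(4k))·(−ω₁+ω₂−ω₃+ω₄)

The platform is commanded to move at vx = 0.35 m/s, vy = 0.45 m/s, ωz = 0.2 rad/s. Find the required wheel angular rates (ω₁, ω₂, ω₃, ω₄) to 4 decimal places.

k = lx + ly = 0.18 + 0.12 = 0.3000;  k·ωz = 0.3000·0.2 = 0.0600
ω₁ (FL) = (vx − vy − k·ωz)/r = -0.1600/0.04 = -4.0000
ω₂ (FR) = (vx + vy + k·ωz)/r = 0.8600/0.04 = 21.5000
ω₃ (RL) = (vx + vy − k·ωz)/r = 0.7400/0.04 = 18.5000
ω₄ (RR) = (vx − vy + k·ωz)/r = -0.0400/0.04 = -1.0000

(-4.0000, 21.5000, 18.5000, -1.0000)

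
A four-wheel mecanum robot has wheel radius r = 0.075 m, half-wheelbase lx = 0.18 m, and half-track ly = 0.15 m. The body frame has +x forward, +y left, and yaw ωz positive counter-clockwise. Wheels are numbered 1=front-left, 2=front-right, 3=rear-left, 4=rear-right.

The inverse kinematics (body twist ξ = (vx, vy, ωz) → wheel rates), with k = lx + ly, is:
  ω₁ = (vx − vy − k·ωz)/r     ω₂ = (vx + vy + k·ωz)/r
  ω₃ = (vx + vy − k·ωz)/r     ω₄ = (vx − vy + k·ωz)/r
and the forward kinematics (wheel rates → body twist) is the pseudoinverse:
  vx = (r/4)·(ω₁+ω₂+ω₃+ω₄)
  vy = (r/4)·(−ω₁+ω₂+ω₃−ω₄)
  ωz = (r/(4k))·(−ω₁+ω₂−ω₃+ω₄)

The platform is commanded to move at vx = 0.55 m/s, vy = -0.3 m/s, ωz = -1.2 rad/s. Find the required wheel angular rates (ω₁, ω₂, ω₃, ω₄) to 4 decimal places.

k = lx + ly = 0.18 + 0.15 = 0.3300;  k·ωz = 0.3300·-1.2 = -0.3960
ω₁ (FL) = (vx − vy − k·ωz)/r = 1.2460/0.075 = 16.6133
ω₂ (FR) = (vx + vy + k·ωz)/r = -0.1460/0.075 = -1.9467
ω₃ (RL) = (vx + vy − k·ωz)/r = 0.6460/0.075 = 8.6133
ω₄ (RR) = (vx − vy + k·ωz)/r = 0.4540/0.075 = 6.0533

(16.6133, -1.9467, 8.6133, 6.0533)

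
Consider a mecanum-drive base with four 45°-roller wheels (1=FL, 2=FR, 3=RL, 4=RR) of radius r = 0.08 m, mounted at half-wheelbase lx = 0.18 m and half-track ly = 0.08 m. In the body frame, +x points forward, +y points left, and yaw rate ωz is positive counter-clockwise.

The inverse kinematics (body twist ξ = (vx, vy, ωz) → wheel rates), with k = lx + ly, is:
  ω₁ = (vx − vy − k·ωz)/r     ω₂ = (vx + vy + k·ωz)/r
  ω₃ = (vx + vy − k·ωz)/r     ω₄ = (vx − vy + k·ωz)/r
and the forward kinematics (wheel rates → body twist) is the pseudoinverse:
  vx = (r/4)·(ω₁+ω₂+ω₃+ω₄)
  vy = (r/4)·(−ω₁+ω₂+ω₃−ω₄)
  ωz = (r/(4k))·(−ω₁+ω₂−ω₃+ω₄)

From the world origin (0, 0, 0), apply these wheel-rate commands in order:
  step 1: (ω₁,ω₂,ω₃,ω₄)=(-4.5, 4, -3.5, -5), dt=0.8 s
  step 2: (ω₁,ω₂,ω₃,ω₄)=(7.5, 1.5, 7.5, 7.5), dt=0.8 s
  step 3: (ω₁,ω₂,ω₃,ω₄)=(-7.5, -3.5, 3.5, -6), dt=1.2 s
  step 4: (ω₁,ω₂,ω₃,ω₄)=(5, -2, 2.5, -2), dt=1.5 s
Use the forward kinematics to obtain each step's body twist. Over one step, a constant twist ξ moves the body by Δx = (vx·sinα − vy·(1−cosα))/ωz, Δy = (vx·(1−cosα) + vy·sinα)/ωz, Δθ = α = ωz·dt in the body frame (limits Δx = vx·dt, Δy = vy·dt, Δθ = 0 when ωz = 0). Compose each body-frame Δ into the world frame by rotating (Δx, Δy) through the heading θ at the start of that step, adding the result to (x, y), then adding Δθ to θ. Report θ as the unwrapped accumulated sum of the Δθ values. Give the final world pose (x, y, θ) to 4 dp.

step 1: ξ=(vx,vy,ωz)=(-0.1800, 0.2000, 0.5385), dt=0.8 → body Δ=(-0.1735, 0.1246, 0.4308) → world pose (-0.1735, 0.1246, 0.4308)
step 2: ξ=(vx,vy,ωz)=(0.4800, -0.1200, -0.4615), dt=0.8 → body Δ=(0.3578, -0.1639, -0.3692) → world pose (0.2201, 0.1250, 0.0615)
step 3: ξ=(vx,vy,ωz)=(-0.2700, 0.2700, -0.4231), dt=1.2 → body Δ=(-0.2298, 0.3908, -0.5077) → world pose (-0.0333, 0.5009, -0.4462)
step 4: ξ=(vx,vy,ωz)=(0.0700, -0.0500, -0.8846), dt=1.5 → body Δ=(0.0339, -0.1149, -1.3269) → world pose (-0.0523, 0.3826, -1.7731)

(-0.0523, 0.3826, -1.7731)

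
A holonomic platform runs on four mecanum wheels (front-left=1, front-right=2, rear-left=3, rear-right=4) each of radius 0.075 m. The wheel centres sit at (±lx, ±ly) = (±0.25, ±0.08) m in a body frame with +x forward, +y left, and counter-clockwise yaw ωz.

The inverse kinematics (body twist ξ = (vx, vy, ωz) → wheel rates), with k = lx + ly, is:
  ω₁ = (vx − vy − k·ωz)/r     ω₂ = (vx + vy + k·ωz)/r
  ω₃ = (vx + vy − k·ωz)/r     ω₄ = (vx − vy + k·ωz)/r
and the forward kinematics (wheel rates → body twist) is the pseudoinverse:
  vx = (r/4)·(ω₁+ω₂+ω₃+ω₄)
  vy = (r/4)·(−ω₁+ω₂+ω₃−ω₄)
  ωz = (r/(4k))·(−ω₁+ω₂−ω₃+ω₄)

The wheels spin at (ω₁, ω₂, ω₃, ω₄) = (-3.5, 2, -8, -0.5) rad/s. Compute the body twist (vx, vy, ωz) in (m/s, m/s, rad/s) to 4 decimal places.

k = lx + ly = 0.25 + 0.08 = 0.3300
ω₁+ω₂+ω₃+ω₄ = -10.0000  →  vx = (0.075/4)·-10.0000 = -0.1875
−ω₁+ω₂+ω₃−ω₄ = -2.0000  →  vy = (0.075/4)·-2.0000 = -0.0375
−ω₁+ω₂−ω₃+ω₄ = 13.0000  →  ωz = (0.075/1.3200)·13.0000 = 0.7386

(-0.1875, -0.0375, 0.7386)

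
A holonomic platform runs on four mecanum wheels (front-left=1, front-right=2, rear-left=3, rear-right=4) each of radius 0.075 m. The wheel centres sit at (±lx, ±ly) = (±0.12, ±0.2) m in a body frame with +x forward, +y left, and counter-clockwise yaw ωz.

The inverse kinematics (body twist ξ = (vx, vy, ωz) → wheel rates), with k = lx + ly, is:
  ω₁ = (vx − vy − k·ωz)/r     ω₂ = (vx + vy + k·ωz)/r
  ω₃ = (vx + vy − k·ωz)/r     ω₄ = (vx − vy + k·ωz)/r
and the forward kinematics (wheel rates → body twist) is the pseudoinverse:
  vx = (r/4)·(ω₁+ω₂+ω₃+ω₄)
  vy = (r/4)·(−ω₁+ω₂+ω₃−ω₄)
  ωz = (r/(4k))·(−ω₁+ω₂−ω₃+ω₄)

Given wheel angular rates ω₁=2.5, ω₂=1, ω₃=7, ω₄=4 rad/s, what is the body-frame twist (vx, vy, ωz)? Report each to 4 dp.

k = lx + ly = 0.12 + 0.2 = 0.3200
ω₁+ω₂+ω₃+ω₄ = 14.5000  →  vx = (0.075/4)·14.5000 = 0.2719
−ω₁+ω₂+ω₃−ω₄ = 1.5000  →  vy = (0.075/4)·1.5000 = 0.0281
−ω₁+ω₂−ω₃+ω₄ = -4.5000  →  ωz = (0.075/1.2800)·-4.5000 = -0.2637

(0.2719, 0.0281, -0.2637)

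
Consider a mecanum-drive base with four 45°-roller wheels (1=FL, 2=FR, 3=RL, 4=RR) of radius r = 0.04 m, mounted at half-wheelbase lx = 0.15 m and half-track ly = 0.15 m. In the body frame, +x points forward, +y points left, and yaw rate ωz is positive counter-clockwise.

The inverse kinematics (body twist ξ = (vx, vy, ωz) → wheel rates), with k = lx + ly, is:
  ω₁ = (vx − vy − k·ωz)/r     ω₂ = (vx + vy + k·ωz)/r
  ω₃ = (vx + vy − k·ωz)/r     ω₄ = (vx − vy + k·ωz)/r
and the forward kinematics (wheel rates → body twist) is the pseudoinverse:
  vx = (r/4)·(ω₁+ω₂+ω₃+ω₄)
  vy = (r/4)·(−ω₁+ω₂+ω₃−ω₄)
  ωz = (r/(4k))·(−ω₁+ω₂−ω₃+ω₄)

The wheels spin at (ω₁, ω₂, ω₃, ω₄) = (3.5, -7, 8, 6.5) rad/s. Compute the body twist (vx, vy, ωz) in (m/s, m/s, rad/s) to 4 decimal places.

(0.1100, -0.0900, -0.4000)

k = lx + ly = 0.15 + 0.15 = 0.3000
ω₁+ω₂+ω₃+ω₄ = 11.0000  →  vx = (0.04/4)·11.0000 = 0.1100
−ω₁+ω₂+ω₃−ω₄ = -9.0000  →  vy = (0.04/4)·-9.0000 = -0.0900
−ω₁+ω₂−ω₃+ω₄ = -12.0000  →  ωz = (0.04/1.2000)·-12.0000 = -0.4000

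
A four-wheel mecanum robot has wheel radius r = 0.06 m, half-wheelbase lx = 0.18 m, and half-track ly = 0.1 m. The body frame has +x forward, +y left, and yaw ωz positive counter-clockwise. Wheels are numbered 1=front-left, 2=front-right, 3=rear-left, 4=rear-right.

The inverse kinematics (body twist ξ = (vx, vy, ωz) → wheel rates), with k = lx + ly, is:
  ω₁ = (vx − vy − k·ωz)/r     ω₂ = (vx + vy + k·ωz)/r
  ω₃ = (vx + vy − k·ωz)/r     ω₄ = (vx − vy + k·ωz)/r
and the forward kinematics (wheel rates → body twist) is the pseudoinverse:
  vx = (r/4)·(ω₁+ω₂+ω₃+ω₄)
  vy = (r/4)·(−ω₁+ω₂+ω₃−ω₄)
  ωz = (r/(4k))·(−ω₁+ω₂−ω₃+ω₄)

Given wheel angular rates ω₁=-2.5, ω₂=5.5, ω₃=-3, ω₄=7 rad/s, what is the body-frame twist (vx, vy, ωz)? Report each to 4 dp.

k = lx + ly = 0.18 + 0.1 = 0.2800
ω₁+ω₂+ω₃+ω₄ = 7.0000  →  vx = (0.06/4)·7.0000 = 0.1050
−ω₁+ω₂+ω₃−ω₄ = -2.0000  →  vy = (0.06/4)·-2.0000 = -0.0300
−ω₁+ω₂−ω₃+ω₄ = 18.0000  →  ωz = (0.06/1.1200)·18.0000 = 0.9643

(0.1050, -0.0300, 0.9643)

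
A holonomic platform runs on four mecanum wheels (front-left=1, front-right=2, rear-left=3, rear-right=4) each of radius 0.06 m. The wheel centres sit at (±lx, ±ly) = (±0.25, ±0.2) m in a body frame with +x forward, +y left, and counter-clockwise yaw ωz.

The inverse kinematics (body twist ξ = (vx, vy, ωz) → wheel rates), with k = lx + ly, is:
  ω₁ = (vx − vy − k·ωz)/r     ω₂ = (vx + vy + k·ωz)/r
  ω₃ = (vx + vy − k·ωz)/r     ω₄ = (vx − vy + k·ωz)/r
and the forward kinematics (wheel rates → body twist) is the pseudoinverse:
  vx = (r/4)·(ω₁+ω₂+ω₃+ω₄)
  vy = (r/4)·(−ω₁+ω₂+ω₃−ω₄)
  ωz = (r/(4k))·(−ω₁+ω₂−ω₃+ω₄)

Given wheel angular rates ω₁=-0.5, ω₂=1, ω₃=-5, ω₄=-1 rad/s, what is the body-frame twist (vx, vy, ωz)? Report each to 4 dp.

(-0.0825, -0.0375, 0.1833)

k = lx + ly = 0.25 + 0.2 = 0.4500
ω₁+ω₂+ω₃+ω₄ = -5.5000  →  vx = (0.06/4)·-5.5000 = -0.0825
−ω₁+ω₂+ω₃−ω₄ = -2.5000  →  vy = (0.06/4)·-2.5000 = -0.0375
−ω₁+ω₂−ω₃+ω₄ = 5.5000  →  ωz = (0.06/1.8000)·5.5000 = 0.1833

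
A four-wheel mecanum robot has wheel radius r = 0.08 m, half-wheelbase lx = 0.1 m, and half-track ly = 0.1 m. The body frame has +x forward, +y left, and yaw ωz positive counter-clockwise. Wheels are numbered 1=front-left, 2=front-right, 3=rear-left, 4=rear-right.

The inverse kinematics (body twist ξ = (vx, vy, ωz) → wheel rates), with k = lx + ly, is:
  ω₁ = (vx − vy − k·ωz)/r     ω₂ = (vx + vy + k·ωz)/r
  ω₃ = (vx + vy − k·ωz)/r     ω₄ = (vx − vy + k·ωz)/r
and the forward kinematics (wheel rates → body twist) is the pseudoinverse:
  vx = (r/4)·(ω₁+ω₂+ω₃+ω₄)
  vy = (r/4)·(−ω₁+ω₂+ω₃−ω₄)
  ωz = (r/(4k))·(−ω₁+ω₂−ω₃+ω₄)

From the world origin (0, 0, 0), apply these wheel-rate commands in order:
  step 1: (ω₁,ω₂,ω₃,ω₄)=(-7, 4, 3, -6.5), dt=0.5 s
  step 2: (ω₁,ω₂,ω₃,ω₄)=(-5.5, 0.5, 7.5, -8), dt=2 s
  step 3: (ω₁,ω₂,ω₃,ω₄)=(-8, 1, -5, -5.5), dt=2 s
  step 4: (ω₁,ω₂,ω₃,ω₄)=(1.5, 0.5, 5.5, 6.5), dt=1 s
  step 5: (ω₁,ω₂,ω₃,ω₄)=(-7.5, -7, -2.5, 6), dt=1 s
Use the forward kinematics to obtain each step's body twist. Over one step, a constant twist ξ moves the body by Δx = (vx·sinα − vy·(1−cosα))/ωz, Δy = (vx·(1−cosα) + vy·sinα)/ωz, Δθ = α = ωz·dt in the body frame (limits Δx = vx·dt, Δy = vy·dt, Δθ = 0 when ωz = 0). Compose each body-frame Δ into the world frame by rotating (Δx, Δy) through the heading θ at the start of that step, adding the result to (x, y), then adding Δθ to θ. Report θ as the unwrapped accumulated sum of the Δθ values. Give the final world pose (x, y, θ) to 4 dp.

(0.4233, 1.2305, 0.7750)

step 1: ξ=(vx,vy,ωz)=(-0.1300, 0.4100, 0.1500), dt=0.5 → body Δ=(-0.0726, 0.2024, 0.0750) → world pose (-0.0726, 0.2024, 0.0750)
step 2: ξ=(vx,vy,ωz)=(-0.1100, 0.4300, -0.9500), dt=2.0 → body Δ=(0.4894, 0.5815, -1.9000) → world pose (0.3718, 0.8190, -1.8250)
step 3: ξ=(vx,vy,ωz)=(-0.3500, 0.1900, 0.8500), dt=2.0 → body Δ=(-0.6607, -0.2432, 1.7000) → world pose (0.3026, 1.5195, -0.1250)
step 4: ξ=(vx,vy,ωz)=(0.2800, -0.0400, 0.0000), dt=1.0 → body Δ=(0.2800, -0.0400, 0.0000) → world pose (0.5754, 1.4449, -0.1250)
step 5: ξ=(vx,vy,ωz)=(-0.2200, -0.1600, 0.9000), dt=1.0 → body Δ=(-0.1242, -0.2318, 0.9000) → world pose (0.4233, 1.2305, 0.7750)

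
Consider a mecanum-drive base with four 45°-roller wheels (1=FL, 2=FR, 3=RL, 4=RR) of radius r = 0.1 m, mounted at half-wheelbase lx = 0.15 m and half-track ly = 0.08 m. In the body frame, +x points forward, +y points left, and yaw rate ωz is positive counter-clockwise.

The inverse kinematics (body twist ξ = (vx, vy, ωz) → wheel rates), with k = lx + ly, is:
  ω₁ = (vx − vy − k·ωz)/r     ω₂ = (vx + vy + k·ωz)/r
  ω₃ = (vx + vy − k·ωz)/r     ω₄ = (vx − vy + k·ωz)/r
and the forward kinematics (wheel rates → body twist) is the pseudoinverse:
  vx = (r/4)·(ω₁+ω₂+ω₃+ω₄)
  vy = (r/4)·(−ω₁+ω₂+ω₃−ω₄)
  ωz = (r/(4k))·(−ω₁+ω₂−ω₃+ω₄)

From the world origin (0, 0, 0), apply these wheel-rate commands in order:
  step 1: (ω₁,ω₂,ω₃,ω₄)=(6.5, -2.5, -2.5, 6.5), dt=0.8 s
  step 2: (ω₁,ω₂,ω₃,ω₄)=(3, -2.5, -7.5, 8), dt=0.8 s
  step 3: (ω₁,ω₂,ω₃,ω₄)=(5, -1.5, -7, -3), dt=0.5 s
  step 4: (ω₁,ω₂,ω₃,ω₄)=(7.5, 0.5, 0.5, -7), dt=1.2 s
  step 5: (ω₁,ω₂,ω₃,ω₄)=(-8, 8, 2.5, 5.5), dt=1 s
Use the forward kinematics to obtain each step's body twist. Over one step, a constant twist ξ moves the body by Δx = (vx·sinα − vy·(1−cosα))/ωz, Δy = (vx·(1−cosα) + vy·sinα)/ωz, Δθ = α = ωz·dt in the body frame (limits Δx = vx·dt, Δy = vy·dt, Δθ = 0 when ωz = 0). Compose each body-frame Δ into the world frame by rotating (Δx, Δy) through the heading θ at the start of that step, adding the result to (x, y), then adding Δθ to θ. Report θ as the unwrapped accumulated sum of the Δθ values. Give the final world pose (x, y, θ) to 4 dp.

step 1: ξ=(vx,vy,ωz)=(0.2000, -0.4500, 0.0000), dt=0.8 → body Δ=(0.1600, -0.3600, 0.0000) → world pose (0.1600, -0.3600, 0.0000)
step 2: ξ=(vx,vy,ωz)=(0.0250, -0.5250, 1.0870), dt=0.8 → body Δ=(0.1890, -0.3609, 0.8696) → world pose (0.3490, -0.7209, 0.8696)
step 3: ξ=(vx,vy,ωz)=(-0.1625, -0.2625, -0.2717), dt=0.5 → body Δ=(-0.0899, -0.1253, -0.1359) → world pose (0.3867, -0.8704, 0.7337)
step 4: ξ=(vx,vy,ωz)=(0.0375, 0.0125, -1.5761), dt=1.2 → body Δ=(0.0330, -0.0238, -1.8913) → world pose (0.4272, -0.8660, -1.1576)
step 5: ξ=(vx,vy,ωz)=(0.2000, 0.3250, 2.0652), dt=1.0 → body Δ=(-0.1468, 0.2813, 2.0652) → world pose (0.6259, -0.6186, 0.9076)

(0.6259, -0.6186, 0.9076)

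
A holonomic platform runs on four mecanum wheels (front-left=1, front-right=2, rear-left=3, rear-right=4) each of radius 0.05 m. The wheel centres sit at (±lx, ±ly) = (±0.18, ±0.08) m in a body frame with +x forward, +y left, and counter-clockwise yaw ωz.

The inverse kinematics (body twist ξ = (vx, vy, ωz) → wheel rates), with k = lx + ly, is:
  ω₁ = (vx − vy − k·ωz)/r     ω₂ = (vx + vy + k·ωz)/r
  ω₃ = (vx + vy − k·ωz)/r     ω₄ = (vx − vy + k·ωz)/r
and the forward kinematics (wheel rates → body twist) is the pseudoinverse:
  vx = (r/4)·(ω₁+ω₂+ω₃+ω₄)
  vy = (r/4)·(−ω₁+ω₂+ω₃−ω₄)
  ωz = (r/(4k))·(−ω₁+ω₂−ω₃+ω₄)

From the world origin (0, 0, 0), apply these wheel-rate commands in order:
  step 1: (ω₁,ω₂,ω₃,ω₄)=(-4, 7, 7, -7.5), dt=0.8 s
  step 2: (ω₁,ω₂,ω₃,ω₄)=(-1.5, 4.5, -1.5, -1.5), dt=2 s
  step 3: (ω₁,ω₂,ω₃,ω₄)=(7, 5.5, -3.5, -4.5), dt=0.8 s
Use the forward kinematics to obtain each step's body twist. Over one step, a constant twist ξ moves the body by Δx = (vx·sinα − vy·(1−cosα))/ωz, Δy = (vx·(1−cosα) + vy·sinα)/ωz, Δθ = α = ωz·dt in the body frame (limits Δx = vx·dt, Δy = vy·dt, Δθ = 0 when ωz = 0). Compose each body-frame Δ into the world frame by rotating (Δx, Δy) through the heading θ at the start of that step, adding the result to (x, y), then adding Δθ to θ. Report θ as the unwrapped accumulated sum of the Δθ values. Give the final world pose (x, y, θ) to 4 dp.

(0.0628, 0.4114, 0.3462)

step 1: ξ=(vx,vy,ωz)=(0.0313, 0.3188, -0.1683), dt=0.8 → body Δ=(0.0421, 0.2526, -0.1346) → world pose (0.0421, 0.2526, -0.1346)
step 2: ξ=(vx,vy,ωz)=(0.0000, 0.0750, 0.2885), dt=2.0 → body Δ=(-0.0421, 0.1418, 0.5769) → world pose (0.0194, 0.3987, 0.4423)
step 3: ξ=(vx,vy,ωz)=(0.0563, -0.0063, -0.1202), dt=0.8 → body Δ=(0.0447, -0.0072, -0.0962) → world pose (0.0628, 0.4114, 0.3462)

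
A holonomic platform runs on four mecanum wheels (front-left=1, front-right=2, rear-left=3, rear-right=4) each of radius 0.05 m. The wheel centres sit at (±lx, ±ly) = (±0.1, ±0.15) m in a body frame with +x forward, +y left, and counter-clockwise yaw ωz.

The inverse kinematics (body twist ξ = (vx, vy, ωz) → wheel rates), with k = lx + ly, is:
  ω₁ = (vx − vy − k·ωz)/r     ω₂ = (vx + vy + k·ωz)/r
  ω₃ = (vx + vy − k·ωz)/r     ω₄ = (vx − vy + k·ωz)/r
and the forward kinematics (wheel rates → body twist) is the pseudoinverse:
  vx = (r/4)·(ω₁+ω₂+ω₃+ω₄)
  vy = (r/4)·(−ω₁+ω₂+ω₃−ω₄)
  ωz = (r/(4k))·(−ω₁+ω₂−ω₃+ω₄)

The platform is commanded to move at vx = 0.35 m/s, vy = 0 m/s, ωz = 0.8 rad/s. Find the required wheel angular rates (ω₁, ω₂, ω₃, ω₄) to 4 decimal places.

k = lx + ly = 0.1 + 0.15 = 0.2500;  k·ωz = 0.2500·0.8 = 0.2000
ω₁ (FL) = (vx − vy − k·ωz)/r = 0.1500/0.05 = 3.0000
ω₂ (FR) = (vx + vy + k·ωz)/r = 0.5500/0.05 = 11.0000
ω₃ (RL) = (vx + vy − k·ωz)/r = 0.1500/0.05 = 3.0000
ω₄ (RR) = (vx − vy + k·ωz)/r = 0.5500/0.05 = 11.0000

(3.0000, 11.0000, 3.0000, 11.0000)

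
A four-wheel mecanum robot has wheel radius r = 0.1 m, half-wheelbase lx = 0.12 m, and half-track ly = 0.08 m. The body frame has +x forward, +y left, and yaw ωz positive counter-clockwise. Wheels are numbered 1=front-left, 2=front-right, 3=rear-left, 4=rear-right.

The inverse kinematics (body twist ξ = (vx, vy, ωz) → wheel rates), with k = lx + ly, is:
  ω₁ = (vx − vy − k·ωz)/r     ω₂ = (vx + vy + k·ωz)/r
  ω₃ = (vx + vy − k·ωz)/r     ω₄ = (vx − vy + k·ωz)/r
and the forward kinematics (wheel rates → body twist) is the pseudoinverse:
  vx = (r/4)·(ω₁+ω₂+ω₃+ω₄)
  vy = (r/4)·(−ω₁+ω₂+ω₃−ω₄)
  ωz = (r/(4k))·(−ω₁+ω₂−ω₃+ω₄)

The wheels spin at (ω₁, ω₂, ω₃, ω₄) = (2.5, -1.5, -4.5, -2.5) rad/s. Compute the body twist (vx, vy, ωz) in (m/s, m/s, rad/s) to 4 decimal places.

k = lx + ly = 0.12 + 0.08 = 0.2000
ω₁+ω₂+ω₃+ω₄ = -6.0000  →  vx = (0.1/4)·-6.0000 = -0.1500
−ω₁+ω₂+ω₃−ω₄ = -6.0000  →  vy = (0.1/4)·-6.0000 = -0.1500
−ω₁+ω₂−ω₃+ω₄ = -2.0000  →  ωz = (0.1/0.8000)·-2.0000 = -0.2500

(-0.1500, -0.1500, -0.2500)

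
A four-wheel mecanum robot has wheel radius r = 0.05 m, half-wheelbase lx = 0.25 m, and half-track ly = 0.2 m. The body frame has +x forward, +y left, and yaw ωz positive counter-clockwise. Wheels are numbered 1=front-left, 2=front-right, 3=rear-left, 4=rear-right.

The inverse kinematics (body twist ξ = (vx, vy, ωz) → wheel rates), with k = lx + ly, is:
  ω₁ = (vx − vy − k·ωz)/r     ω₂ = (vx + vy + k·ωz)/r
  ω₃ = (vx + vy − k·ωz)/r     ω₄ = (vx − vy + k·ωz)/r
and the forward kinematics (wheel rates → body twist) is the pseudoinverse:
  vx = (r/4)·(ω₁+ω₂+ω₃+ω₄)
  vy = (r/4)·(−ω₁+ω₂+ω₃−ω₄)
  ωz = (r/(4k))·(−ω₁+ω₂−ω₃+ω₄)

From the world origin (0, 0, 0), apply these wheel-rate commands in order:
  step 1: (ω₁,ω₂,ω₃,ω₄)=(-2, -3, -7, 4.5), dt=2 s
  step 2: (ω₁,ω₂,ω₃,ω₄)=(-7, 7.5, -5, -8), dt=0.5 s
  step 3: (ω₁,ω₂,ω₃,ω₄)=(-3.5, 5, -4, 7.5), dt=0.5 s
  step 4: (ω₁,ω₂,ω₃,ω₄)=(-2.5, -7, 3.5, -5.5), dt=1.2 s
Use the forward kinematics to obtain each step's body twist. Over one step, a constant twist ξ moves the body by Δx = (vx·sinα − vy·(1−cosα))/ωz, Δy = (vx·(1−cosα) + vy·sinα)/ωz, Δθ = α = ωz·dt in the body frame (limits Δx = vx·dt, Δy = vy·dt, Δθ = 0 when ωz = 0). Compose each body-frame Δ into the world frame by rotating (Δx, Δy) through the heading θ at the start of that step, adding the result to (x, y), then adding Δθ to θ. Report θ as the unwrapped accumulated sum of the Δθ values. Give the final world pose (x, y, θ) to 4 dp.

step 1: ξ=(vx,vy,ωz)=(-0.0938, -0.1562, 0.2917), dt=2.0 → body Δ=(-0.0885, -0.3482, 0.5833) → world pose (-0.0885, -0.3482, 0.5833)
step 2: ξ=(vx,vy,ωz)=(-0.1562, 0.2188, 0.3194), dt=0.5 → body Δ=(-0.0865, 0.1027, 0.1597) → world pose (-0.2172, -0.3102, 0.7431)
step 3: ξ=(vx,vy,ωz)=(0.0625, -0.0375, 0.5556), dt=0.5 → body Δ=(0.0334, -0.0142, 0.2778) → world pose (-0.1830, -0.2980, 1.0208)
step 4: ξ=(vx,vy,ωz)=(-0.1438, 0.0563, -0.3750), dt=1.2 → body Δ=(-0.1518, 0.1034, -0.4500) → world pose (-0.3505, -0.3734, 0.5708)

(-0.3505, -0.3734, 0.5708)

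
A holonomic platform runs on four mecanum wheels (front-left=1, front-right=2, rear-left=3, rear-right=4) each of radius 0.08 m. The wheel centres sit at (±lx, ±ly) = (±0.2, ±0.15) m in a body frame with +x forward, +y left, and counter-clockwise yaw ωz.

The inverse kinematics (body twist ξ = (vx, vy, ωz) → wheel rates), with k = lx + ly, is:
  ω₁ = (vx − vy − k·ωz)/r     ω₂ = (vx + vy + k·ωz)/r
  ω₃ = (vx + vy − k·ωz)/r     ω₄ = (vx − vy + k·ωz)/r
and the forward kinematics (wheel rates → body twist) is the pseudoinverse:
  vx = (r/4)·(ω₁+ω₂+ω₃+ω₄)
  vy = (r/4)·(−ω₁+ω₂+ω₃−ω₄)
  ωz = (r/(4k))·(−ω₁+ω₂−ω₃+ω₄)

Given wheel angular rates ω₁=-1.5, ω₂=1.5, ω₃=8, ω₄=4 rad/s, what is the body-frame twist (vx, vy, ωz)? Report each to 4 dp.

(0.2400, 0.1400, -0.0571)

k = lx + ly = 0.2 + 0.15 = 0.3500
ω₁+ω₂+ω₃+ω₄ = 12.0000  →  vx = (0.08/4)·12.0000 = 0.2400
−ω₁+ω₂+ω₃−ω₄ = 7.0000  →  vy = (0.08/4)·7.0000 = 0.1400
−ω₁+ω₂−ω₃+ω₄ = -1.0000  →  ωz = (0.08/1.4000)·-1.0000 = -0.0571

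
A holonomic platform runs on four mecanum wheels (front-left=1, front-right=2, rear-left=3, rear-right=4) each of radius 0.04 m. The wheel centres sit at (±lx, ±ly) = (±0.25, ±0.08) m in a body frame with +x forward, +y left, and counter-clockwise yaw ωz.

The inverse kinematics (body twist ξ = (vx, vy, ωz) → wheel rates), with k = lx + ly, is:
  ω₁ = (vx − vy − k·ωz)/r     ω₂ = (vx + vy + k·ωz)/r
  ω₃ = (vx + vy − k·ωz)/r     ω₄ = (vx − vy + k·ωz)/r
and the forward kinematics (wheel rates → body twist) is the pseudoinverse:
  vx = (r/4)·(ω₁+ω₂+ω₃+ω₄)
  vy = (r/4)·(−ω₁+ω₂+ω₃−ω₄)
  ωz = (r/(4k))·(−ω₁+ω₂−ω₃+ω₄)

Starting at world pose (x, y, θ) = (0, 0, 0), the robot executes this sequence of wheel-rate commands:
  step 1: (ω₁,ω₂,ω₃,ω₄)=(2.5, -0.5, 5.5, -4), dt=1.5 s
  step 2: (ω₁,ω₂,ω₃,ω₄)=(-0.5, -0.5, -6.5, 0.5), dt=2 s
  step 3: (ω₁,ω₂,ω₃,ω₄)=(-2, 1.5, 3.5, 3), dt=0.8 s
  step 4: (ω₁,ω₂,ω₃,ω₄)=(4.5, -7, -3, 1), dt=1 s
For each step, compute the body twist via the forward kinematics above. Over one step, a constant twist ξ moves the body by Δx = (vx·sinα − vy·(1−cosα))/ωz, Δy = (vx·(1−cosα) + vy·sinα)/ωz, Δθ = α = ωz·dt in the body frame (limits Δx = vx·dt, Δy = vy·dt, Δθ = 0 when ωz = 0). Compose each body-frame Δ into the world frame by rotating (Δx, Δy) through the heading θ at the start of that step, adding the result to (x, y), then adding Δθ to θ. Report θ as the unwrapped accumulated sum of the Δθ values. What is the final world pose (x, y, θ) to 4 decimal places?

step 1: ξ=(vx,vy,ωz)=(0.0350, 0.0650, -0.3788), dt=1.5 → body Δ=(0.0767, 0.0778, -0.5682) → world pose (0.0767, 0.0778, -0.5682)
step 2: ξ=(vx,vy,ωz)=(-0.0700, -0.0700, 0.2121), dt=2.0 → body Δ=(-0.1066, -0.1651, 0.4242) → world pose (-0.1020, -0.0040, -0.1439)
step 3: ξ=(vx,vy,ωz)=(0.0600, 0.0400, 0.0909), dt=0.8 → body Δ=(0.0468, 0.0337, 0.0727) → world pose (-0.0508, 0.0227, -0.0712)
step 4: ξ=(vx,vy,ωz)=(-0.0450, -0.1550, -0.2273), dt=1.0 → body Δ=(-0.0622, -0.1486, -0.2273) → world pose (-0.1234, -0.1211, -0.2985)

(-0.1234, -0.1211, -0.2985)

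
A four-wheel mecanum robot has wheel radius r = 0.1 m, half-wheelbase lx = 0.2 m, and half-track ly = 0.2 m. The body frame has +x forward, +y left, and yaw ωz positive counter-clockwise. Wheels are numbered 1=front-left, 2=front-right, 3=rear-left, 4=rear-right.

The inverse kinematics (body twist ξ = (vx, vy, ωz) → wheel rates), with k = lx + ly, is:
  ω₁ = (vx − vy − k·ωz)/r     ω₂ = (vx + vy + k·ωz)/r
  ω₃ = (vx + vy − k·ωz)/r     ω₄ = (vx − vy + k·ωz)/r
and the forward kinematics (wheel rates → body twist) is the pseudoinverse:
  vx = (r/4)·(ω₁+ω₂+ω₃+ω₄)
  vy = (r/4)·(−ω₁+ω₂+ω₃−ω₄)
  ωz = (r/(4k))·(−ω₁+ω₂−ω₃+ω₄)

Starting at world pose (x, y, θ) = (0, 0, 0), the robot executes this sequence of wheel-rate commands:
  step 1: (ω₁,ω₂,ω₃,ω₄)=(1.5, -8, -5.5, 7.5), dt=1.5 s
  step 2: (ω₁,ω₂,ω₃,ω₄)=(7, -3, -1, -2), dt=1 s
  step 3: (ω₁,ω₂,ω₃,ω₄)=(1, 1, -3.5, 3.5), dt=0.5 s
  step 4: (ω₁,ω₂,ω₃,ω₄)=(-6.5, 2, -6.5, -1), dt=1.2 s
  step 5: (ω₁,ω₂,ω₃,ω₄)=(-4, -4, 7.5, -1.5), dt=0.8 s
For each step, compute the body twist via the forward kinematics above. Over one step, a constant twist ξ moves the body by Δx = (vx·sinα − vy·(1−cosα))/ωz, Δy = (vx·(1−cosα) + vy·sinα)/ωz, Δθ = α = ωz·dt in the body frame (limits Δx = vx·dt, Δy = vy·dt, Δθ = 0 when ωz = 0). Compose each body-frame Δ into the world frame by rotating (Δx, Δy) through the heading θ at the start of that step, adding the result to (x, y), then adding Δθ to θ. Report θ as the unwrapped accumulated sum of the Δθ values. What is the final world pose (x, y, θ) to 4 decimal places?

(-0.4993, -1.1039, 0.4594)

step 1: ξ=(vx,vy,ωz)=(-0.1125, -0.5625, 0.2188), dt=1.5 → body Δ=(-0.0285, -0.8561, 0.3281) → world pose (-0.0285, -0.8561, 0.3281)
step 2: ξ=(vx,vy,ωz)=(0.0250, -0.2250, -0.6875), dt=1.0 → body Δ=(-0.0513, -0.2160, -0.6875) → world pose (-0.0075, -1.0771, -0.3594)
step 3: ξ=(vx,vy,ωz)=(0.0500, -0.1750, 0.4375), dt=0.5 → body Δ=(0.0343, -0.0841, 0.2188) → world pose (-0.0049, -1.1679, -0.1406)
step 4: ξ=(vx,vy,ωz)=(-0.3000, 0.0750, 0.8750), dt=1.2 → body Δ=(-0.3405, -0.0979, 1.0500) → world pose (-0.3557, -1.2171, 0.9094)
step 5: ξ=(vx,vy,ωz)=(-0.0500, 0.2250, -0.5625), dt=0.8 → body Δ=(0.0012, 0.1828, -0.4500) → world pose (-0.4993, -1.1039, 0.4594)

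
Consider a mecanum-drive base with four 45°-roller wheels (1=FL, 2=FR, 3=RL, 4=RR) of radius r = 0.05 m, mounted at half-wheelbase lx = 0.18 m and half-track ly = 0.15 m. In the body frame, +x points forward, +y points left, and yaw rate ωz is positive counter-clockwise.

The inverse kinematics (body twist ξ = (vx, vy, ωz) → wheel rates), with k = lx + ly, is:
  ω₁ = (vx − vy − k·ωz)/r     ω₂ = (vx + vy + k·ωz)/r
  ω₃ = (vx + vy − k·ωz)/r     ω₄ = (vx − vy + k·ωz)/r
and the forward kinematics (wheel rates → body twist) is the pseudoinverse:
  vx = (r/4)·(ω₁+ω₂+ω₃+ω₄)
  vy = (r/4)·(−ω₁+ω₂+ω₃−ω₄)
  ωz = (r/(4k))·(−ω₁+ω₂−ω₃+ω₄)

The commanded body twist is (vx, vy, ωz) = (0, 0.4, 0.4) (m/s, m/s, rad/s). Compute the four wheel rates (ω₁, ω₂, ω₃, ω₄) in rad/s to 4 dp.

k = lx + ly = 0.18 + 0.15 = 0.3300;  k·ωz = 0.3300·0.4 = 0.1320
ω₁ (FL) = (vx − vy − k·ωz)/r = -0.5320/0.05 = -10.6400
ω₂ (FR) = (vx + vy + k·ωz)/r = 0.5320/0.05 = 10.6400
ω₃ (RL) = (vx + vy − k·ωz)/r = 0.2680/0.05 = 5.3600
ω₄ (RR) = (vx − vy + k·ωz)/r = -0.2680/0.05 = -5.3600

(-10.6400, 10.6400, 5.3600, -5.3600)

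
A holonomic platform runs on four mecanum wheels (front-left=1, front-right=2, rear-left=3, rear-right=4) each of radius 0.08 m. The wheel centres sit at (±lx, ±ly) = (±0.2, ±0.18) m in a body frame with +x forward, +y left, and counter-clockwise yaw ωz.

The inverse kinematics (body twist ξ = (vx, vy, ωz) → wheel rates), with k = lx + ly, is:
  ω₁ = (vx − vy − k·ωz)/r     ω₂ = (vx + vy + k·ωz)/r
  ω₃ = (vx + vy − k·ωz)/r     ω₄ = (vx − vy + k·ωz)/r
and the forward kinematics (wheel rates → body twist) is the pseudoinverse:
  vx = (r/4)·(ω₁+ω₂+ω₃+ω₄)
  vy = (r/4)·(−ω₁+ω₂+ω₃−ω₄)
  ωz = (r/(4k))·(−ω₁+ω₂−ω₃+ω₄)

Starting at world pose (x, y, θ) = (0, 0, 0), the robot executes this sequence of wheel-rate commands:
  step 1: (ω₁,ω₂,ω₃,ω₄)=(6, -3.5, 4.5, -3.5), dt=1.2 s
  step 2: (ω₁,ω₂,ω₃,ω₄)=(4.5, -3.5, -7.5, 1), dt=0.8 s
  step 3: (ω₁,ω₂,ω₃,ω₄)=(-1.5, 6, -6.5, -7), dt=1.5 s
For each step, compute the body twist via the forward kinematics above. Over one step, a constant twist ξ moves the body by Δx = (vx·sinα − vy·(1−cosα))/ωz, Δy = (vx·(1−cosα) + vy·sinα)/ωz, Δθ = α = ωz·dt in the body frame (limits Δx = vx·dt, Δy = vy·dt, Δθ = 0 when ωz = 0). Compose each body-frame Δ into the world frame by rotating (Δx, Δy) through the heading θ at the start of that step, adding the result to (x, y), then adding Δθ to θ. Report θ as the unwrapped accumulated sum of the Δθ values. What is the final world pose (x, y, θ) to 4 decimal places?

step 1: ξ=(vx,vy,ωz)=(0.0700, -0.0300, -0.9211), dt=1.2 → body Δ=(0.0500, -0.0710, -1.1053) → world pose (0.0500, -0.0710, -1.1053)
step 2: ξ=(vx,vy,ωz)=(-0.1100, -0.3300, 0.0263), dt=0.8 → body Δ=(-0.0852, -0.2649, 0.0211) → world pose (-0.2250, -0.1138, -1.0842)
step 3: ξ=(vx,vy,ωz)=(-0.1800, 0.1600, 0.3684), dt=1.5 → body Δ=(-0.3211, 0.1552, 0.5526) → world pose (-0.2379, 0.2427, -0.5316)

(-0.2379, 0.2427, -0.5316)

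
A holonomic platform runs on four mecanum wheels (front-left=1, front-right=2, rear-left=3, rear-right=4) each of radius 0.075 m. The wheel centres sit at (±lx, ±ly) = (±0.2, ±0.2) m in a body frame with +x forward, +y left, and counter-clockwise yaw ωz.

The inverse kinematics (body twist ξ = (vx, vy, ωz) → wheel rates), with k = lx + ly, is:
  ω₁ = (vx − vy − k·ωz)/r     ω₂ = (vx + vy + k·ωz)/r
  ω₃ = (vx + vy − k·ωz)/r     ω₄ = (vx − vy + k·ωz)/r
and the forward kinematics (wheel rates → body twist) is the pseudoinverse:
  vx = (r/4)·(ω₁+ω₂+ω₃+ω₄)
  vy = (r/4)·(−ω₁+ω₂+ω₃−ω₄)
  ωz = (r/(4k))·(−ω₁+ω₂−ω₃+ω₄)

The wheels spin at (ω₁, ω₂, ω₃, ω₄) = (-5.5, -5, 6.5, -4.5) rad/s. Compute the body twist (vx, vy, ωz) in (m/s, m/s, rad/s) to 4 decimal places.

(-0.1594, 0.2156, -0.4922)

k = lx + ly = 0.2 + 0.2 = 0.4000
ω₁+ω₂+ω₃+ω₄ = -8.5000  →  vx = (0.075/4)·-8.5000 = -0.1594
−ω₁+ω₂+ω₃−ω₄ = 11.5000  →  vy = (0.075/4)·11.5000 = 0.2156
−ω₁+ω₂−ω₃+ω₄ = -10.5000  →  ωz = (0.075/1.6000)·-10.5000 = -0.4922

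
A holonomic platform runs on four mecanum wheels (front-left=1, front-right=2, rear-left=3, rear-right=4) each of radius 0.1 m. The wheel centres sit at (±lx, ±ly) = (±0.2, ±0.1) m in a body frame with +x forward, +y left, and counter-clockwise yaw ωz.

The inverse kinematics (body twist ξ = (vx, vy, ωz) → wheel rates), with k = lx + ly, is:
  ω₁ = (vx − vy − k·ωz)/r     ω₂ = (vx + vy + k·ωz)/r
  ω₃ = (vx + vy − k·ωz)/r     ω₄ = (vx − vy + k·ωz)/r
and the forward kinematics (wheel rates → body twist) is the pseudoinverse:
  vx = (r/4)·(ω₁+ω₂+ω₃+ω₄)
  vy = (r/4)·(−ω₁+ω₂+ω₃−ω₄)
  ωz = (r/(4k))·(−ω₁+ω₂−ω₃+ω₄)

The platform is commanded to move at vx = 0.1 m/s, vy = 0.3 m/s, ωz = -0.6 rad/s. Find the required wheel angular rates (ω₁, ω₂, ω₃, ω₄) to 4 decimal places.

(-0.2000, 2.2000, 5.8000, -3.8000)

k = lx + ly = 0.2 + 0.1 = 0.3000;  k·ωz = 0.3000·-0.6 = -0.1800
ω₁ (FL) = (vx − vy − k·ωz)/r = -0.0200/0.1 = -0.2000
ω₂ (FR) = (vx + vy + k·ωz)/r = 0.2200/0.1 = 2.2000
ω₃ (RL) = (vx + vy − k·ωz)/r = 0.5800/0.1 = 5.8000
ω₄ (RR) = (vx − vy + k·ωz)/r = -0.3800/0.1 = -3.8000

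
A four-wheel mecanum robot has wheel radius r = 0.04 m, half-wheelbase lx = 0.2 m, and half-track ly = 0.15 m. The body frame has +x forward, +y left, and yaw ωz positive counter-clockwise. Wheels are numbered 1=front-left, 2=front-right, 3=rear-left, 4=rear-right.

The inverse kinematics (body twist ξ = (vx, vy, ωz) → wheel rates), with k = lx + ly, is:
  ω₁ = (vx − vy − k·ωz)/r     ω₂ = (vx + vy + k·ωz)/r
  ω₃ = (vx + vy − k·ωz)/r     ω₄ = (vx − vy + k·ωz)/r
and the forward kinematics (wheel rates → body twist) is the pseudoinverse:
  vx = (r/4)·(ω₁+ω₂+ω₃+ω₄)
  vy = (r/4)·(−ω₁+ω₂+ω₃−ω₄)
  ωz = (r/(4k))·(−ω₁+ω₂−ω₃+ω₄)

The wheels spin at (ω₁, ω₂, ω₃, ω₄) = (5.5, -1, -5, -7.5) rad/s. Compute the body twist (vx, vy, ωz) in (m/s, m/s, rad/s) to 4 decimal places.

k = lx + ly = 0.2 + 0.15 = 0.3500
ω₁+ω₂+ω₃+ω₄ = -8.0000  →  vx = (0.04/4)·-8.0000 = -0.0800
−ω₁+ω₂+ω₃−ω₄ = -4.0000  →  vy = (0.04/4)·-4.0000 = -0.0400
−ω₁+ω₂−ω₃+ω₄ = -9.0000  →  ωz = (0.04/1.4000)·-9.0000 = -0.2571

(-0.0800, -0.0400, -0.2571)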